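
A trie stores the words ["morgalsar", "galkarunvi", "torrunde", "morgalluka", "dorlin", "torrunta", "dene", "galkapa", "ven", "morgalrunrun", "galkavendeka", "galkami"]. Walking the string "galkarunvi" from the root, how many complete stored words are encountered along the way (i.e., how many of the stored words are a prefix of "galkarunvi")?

1

Check each prefix of "galkarunvi" against the stored set — each match is an end-marker on the path.
Prefixes of the query that are stored words: "galkarunvi"
Count: 1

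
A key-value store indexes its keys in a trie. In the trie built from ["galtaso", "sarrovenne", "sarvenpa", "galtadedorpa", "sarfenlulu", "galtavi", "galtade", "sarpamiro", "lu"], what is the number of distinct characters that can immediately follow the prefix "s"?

Follow the path "s" to its node, then look at its outgoing edges.
Distinct next characters after "s": a.
That node has 1 child edge.

1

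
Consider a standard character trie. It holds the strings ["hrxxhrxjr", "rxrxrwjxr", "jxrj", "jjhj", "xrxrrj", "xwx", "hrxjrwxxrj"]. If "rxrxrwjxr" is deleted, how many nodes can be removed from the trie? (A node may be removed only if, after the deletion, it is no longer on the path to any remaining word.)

A node on "rxrxrwjxr"'s path can go only if nothing else ends at it or branches off below it.
No other word shares any prefix with "rxrxrwjxr", so all 9 of its nodes go.
Nodes removed: 9

9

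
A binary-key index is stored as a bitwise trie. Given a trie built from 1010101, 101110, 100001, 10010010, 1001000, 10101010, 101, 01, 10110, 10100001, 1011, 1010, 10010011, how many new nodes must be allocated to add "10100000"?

"1010000" is already a path in the trie; the remaining "0" must be added.
Each of the 1 remaining characters creates one node.

1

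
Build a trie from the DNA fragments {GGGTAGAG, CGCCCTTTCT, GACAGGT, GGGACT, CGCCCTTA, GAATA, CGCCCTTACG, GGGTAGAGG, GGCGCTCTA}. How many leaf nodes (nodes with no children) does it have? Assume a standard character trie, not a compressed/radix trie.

7

A leaf is a node with no children — equivalently, the end of a word that is not a proper prefix of any other stored word.
Those words: "CGCCCTTACG", "CGCCCTTTCT", "GAATA", "GACAGGT", "GGCGCTCTA", "GGGACT", "GGGTAGAGG"
Leaf count: 7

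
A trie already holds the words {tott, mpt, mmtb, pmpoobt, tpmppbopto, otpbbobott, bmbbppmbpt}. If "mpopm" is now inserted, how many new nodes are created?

"mp" is already a path in the trie; the remaining "opm" must be added.
So 5 − 2 = 3 new nodes.

3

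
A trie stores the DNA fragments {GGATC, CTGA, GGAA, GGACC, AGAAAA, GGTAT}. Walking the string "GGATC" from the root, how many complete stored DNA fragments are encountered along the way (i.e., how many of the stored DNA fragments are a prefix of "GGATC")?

Traverse "GGATC" character by character; count nodes along the way that are marked as word ends.
Prefixes of the query that are stored words: "GGATC"
Count: 1

1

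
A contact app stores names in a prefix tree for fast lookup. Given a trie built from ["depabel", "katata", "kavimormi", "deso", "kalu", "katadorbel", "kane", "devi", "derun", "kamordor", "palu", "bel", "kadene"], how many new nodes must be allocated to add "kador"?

2

Walking "kador" from the root, the first 3 characters ("kad") follow existing edges; "o" is the first miss.
New nodes needed: |"kador"| − 3 = 5 − 3 = 2.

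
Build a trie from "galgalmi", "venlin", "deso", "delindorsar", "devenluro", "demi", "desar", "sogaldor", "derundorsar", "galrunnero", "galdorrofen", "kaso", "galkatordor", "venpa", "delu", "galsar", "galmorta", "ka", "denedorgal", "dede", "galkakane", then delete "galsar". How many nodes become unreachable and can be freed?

3

After clearing the end-marker at "galsar", prune upward until reaching a node still needed by another word.
The suffix "sar" (3 nodes) is used only by "galsar"; the node for "gal" still has the child "g", so pruning stops there.
Nodes removed: 3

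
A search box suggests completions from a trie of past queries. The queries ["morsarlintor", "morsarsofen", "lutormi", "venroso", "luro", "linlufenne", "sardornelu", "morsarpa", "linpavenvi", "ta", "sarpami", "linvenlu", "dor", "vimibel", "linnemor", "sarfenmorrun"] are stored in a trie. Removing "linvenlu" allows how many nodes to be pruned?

5

A node on "linvenlu"'s path can go only if nothing else ends at it or branches off below it.
The suffix "venlu" (5 nodes) is used only by "linvenlu"; the node for "lin" still has the child "l", so pruning stops there.
Nodes removed: 5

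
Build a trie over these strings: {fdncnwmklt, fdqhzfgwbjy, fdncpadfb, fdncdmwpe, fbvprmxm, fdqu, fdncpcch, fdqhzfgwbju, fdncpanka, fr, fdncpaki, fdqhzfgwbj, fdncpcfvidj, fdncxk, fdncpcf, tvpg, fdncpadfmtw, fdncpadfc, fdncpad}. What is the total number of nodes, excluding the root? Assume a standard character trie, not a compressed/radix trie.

62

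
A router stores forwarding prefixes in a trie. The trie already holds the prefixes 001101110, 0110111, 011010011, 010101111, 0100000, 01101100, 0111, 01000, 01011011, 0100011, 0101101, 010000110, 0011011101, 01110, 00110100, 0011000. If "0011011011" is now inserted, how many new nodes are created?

3

Walking "0011011011" from the root, the first 7 characters ("0011011") follow existing edges; "0" is the first miss.
Each of the 3 remaining characters creates one node.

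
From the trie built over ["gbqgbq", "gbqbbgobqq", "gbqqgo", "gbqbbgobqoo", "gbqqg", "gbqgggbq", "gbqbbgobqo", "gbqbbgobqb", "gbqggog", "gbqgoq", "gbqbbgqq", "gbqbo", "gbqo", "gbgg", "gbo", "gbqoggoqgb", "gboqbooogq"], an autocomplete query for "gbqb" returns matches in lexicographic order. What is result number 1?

gbqbbgobqb

Filter for "gbqb…" and sort: "gbqbbgobqb", "gbqbbgobqo", "gbqbbgobqoo", "gbqbbgobqq", "gbqbbgqq", "gbqbo"
The 1st is gbqbbgobqb.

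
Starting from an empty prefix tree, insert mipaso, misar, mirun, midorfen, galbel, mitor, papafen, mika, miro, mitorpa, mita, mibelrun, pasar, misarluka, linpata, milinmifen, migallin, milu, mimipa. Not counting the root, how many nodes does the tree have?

79

For each word, the new-node count is its length minus the longest prefix already in the trie:
  "mipaso" → 6 new (m, i, p, a, s, o)
  "misar" → prefix "mi" already present; 3 new (s, a, r)
  "mirun" → prefix "mi" already present; 3 new (r, u, n)
  "midorfen" → prefix "mi" already present; 6 new (d, o, r, f, e, n)
  "galbel" → 6 new (g, a, l, b, e, l)
  "mitor" → prefix "mi" already present; 3 new (t, o, r)
  "papafen" → 7 new (p, a, p, a, f, e, n)
  "mika" → prefix "mi" already present; 2 new (k, a)
  "miro" → prefix "mir" already present; 1 new (o)
  "mitorpa" → prefix "mitor" already present; 2 new (p, a)
  "mita" → prefix "mit" already present; 1 new (a)
  "mibelrun" → prefix "mi" already present; 6 new (b, e, l, r, u, n)
  "pasar" → prefix "pa" already present; 3 new (s, a, r)
  "misarluka" → prefix "misar" already present; 4 new (l, u, k, a)
  "linpata" → 7 new (l, i, n, p, a, t, a)
  "milinmifen" → prefix "mi" already present; 8 new (l, i, n, m, i, f, e, n)
  "migallin" → prefix "mi" already present; 6 new (g, a, l, l, i, n)
  "milu" → prefix "mil" already present; 1 new (u)
  "mimipa" → prefix "mi" already present; 4 new (m, i, p, a)
Total nodes = 6 + 3 + 3 + 6 + 6 + 3 + 7 + 2 + 1 + 2 + 1 + 6 + 3 + 4 + 7 + 8 + 6 + 1 + 4 = 79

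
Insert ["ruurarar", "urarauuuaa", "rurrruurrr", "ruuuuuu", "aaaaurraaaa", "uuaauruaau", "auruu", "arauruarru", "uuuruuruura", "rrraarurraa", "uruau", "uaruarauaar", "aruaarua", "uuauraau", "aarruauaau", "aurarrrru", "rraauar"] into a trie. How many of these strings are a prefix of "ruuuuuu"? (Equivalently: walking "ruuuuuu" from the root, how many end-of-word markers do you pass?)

Traverse "ruuuuuu" character by character; count nodes along the way that are marked as word ends.
Prefixes of the query that are stored words: "ruuuuuu"
Count: 1

1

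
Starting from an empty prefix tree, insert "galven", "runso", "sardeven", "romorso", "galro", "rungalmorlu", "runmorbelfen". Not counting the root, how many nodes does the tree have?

Insert word by word; a character creates a node only if that edge doesn't already exist:
  "galven" → 6 new (g, a, l, v, e, n)
  "runso" → 5 new (r, u, n, s, o)
  "sardeven" → 8 new (s, a, r, d, e, v, e, n)
  "romorso" → prefix "r" already present; 6 new (o, m, o, r, s, o)
  "galro" → prefix "gal" already present; 2 new (r, o)
  "rungalmorlu" → prefix "run" already present; 8 new (g, a, l, m, o, r, l, u)
  "runmorbelfen" → prefix "run" already present; 9 new (m, o, r, b, e, l, f, e, n)
Total nodes = 6 + 5 + 8 + 6 + 2 + 8 + 9 = 44

44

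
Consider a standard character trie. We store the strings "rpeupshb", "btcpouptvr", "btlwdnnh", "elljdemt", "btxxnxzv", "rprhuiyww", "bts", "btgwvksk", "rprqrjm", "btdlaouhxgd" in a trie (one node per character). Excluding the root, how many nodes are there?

Trace insertions, counting only characters that open a new branch:
  "rpeupshb" → 8 new (r, p, e, u, p, s, h, b)
  "btcpouptvr" → 10 new (b, t, c, p, o, u, p, t, v, r)
  "btlwdnnh" → prefix "bt" already present; 6 new (l, w, d, n, n, h)
  "elljdemt" → 8 new (e, l, l, j, d, e, m, t)
  "btxxnxzv" → prefix "bt" already present; 6 new (x, x, n, x, z, v)
  "rprhuiyww" → prefix "rp" already present; 7 new (r, h, u, i, y, w, w)
  "bts" → prefix "bt" already present; 1 new (s)
  "btgwvksk" → prefix "bt" already present; 6 new (g, w, v, k, s, k)
  "rprqrjm" → prefix "rpr" already present; 4 new (q, r, j, m)
  "btdlaouhxgd" → prefix "bt" already present; 9 new (d, l, a, o, u, h, x, g, d)
Total nodes = 8 + 10 + 6 + 8 + 6 + 7 + 1 + 6 + 4 + 9 = 65

65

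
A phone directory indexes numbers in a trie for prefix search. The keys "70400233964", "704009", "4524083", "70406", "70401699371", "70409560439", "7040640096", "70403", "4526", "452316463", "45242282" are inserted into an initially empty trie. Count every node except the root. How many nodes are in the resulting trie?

Insert word by word; a character creates a node only if that edge doesn't already exist:
  "70400233964" → 11 new (7, 0, 4, 0, 0, 2, 3, 3, 9, 6, 4)
  "704009" → prefix "70400" already present; 1 new (9)
  "4524083" → 7 new (4, 5, 2, 4, 0, 8, 3)
  "70406" → prefix "7040" already present; 1 new (6)
  "70401699371" → prefix "7040" already present; 7 new (1, 6, 9, 9, 3, 7, 1)
  "70409560439" → prefix "7040" already present; 7 new (9, 5, 6, 0, 4, 3, 9)
  "7040640096" → prefix "70406" already present; 5 new (4, 0, 0, 9, 6)
  "70403" → prefix "7040" already present; 1 new (3)
  "4526" → prefix "452" already present; 1 new (6)
  "452316463" → prefix "452" already present; 6 new (3, 1, 6, 4, 6, 3)
  "45242282" → prefix "4524" already present; 4 new (2, 2, 8, 2)
Total nodes = 11 + 1 + 7 + 1 + 7 + 7 + 5 + 1 + 1 + 6 + 4 = 51

51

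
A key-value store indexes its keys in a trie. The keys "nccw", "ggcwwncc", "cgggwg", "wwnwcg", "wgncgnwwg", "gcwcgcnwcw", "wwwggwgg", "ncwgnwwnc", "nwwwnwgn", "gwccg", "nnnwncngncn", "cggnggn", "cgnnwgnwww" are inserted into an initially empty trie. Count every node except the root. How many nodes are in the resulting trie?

Insert word by word; a character creates a node only if that edge doesn't already exist:
  "nccw" → 4 new (n, c, c, w)
  "ggcwwncc" → 8 new (g, g, c, w, w, n, c, c)
  "cgggwg" → 6 new (c, g, g, g, w, g)
  "wwnwcg" → 6 new (w, w, n, w, c, g)
  "wgncgnwwg" → prefix "w" already present; 8 new (g, n, c, g, n, w, w, g)
  "gcwcgcnwcw" → prefix "g" already present; 9 new (c, w, c, g, c, n, w, c, w)
  "wwwggwgg" → prefix "ww" already present; 6 new (w, g, g, w, g, g)
  "ncwgnwwnc" → prefix "nc" already present; 7 new (w, g, n, w, w, n, c)
  "nwwwnwgn" → prefix "n" already present; 7 new (w, w, w, n, w, g, n)
  "gwccg" → prefix "g" already present; 4 new (w, c, c, g)
  "nnnwncngncn" → prefix "n" already present; 10 new (n, n, w, n, c, n, g, n, c, n)
  "cggnggn" → prefix "cgg" already present; 4 new (n, g, g, n)
  "cgnnwgnwww" → prefix "cg" already present; 8 new (n, n, w, g, n, w, w, w)
Total nodes = 4 + 8 + 6 + 6 + 8 + 9 + 6 + 7 + 7 + 4 + 10 + 4 + 8 = 87

87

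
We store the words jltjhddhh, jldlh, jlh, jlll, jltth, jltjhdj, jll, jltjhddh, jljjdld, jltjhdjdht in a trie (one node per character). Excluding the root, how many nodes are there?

Count nodes per top-level branch (shared prefixes stored once):
  'j'-branch (jldlh, jlh, jljjdld, jll, jlll, jltjhddh, jltjhddhh, jltjhdj, jltjhdjdht, jltth): 26 nodes
Sum: 26

26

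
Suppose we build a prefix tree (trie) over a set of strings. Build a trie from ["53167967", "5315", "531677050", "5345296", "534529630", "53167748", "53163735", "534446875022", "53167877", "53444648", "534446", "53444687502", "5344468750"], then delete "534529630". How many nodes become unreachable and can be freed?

2

A node on "534529630"'s path can go only if nothing else ends at it or branches off below it.
The suffix "30" (2 nodes) is used only by "534529630"; "5345296" is itself a stored word, so pruning stops there.
Nodes removed: 2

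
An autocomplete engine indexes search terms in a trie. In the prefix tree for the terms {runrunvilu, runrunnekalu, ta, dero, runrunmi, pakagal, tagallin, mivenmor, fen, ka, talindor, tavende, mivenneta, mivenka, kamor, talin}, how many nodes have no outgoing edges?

A leaf is a node with no children — equivalently, the end of a word that is not a proper prefix of any other stored word.
Those words: "dero", "fen", "kamor", "mivenka", "mivenmor", "mivenneta", "pakagal", "runrunmi", "runrunnekalu", "runrunvilu", "tagallin", "talindor", "tavende"
Leaf count: 13

13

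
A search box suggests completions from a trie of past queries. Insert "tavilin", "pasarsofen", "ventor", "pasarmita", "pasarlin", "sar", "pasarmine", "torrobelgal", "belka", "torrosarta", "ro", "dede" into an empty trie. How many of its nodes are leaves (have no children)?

12

A leaf is a node with no children — equivalently, the end of a word that is not a proper prefix of any other stored word.
Those words: "belka", "dede", "pasarlin", "pasarmine", "pasarmita", "pasarsofen", "ro", "sar", "tavilin", "torrobelgal", "torrosarta", "ventor"
Leaf count: 12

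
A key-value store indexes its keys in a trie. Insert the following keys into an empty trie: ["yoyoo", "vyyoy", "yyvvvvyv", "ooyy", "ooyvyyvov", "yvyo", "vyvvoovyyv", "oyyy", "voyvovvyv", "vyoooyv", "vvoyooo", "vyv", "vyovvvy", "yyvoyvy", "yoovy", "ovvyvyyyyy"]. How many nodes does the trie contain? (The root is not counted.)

80

Count nodes per top-level branch (shared prefixes stored once):
  'o'-branch (ooyvyyvov, ooyy, ovvyvyyyyy, oyyy): 22 nodes
  'v'-branch (voyvovvyv, vvoyooo, vyoooyv, vyovvvy, vyv, vyvvoovyyv, vyyoy): 36 nodes
  'y'-branch (yoovy, yoyoo, yvyo, yyvoyvy, yyvvvvyv): 22 nodes
Sum: 80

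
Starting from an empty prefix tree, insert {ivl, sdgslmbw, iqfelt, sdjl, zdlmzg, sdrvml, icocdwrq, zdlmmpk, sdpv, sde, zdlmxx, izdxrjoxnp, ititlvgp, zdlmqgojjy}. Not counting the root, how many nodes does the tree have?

65

Insert word by word; a character creates a node only if that edge doesn't already exist:
  "ivl" → 3 new (i, v, l)
  "sdgslmbw" → 8 new (s, d, g, s, l, m, b, w)
  "iqfelt" → prefix "i" already present; 5 new (q, f, e, l, t)
  "sdjl" → prefix "sd" already present; 2 new (j, l)
  "zdlmzg" → 6 new (z, d, l, m, z, g)
  "sdrvml" → prefix "sd" already present; 4 new (r, v, m, l)
  "icocdwrq" → prefix "i" already present; 7 new (c, o, c, d, w, r, q)
  "zdlmmpk" → prefix "zdlm" already present; 3 new (m, p, k)
  "sdpv" → prefix "sd" already present; 2 new (p, v)
  "sde" → prefix "sd" already present; 1 new (e)
  "zdlmxx" → prefix "zdlm" already present; 2 new (x, x)
  "izdxrjoxnp" → prefix "i" already present; 9 new (z, d, x, r, j, o, x, n, p)
  "ititlvgp" → prefix "i" already present; 7 new (t, i, t, l, v, g, p)
  "zdlmqgojjy" → prefix "zdlm" already present; 6 new (q, g, o, j, j, y)
Total nodes = 3 + 8 + 5 + 2 + 6 + 4 + 7 + 3 + 2 + 1 + 2 + 9 + 7 + 6 = 65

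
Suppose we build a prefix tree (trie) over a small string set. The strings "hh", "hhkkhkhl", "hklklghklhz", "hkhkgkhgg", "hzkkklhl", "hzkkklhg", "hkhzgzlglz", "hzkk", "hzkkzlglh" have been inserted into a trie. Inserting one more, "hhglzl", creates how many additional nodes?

Walking "hhglzl" from the root, the first 2 characters ("hh") follow existing edges; "g" is the first miss.
New nodes needed: |"hhglzl"| − 2 = 6 − 2 = 4.

4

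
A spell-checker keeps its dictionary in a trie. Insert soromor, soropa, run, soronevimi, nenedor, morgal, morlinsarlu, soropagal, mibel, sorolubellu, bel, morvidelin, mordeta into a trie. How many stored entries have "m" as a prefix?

5

Walk to "m"; the words in its subtree are exactly those with that prefix.
Words under "m": mibel, mordeta, morgal, morlinsarlu, morvidelin
Count: 5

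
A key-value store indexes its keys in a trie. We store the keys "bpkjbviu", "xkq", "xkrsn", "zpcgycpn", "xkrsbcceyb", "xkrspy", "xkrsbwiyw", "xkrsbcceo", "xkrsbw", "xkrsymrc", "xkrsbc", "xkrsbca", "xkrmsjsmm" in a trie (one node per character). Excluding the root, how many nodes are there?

46

Trace insertions, counting only characters that open a new branch:
  "bpkjbviu" → 8 new (b, p, k, j, b, v, i, u)
  "xkq" → 3 new (x, k, q)
  "xkrsn" → prefix "xk" already present; 3 new (r, s, n)
  "zpcgycpn" → 8 new (z, p, c, g, y, c, p, n)
  "xkrsbcceyb" → prefix "xkrs" already present; 6 new (b, c, c, e, y, b)
  "xkrspy" → prefix "xkrs" already present; 2 new (p, y)
  "xkrsbwiyw" → prefix "xkrsb" already present; 4 new (w, i, y, w)
  "xkrsbcceo" → prefix "xkrsbcce" already present; 1 new (o)
  "xkrsbw" → prefix "xkrsbw" already present; 0 new (none)
  "xkrsymrc" → prefix "xkrs" already present; 4 new (y, m, r, c)
  "xkrsbc" → prefix "xkrsbc" already present; 0 new (none)
  "xkrsbca" → prefix "xkrsbc" already present; 1 new (a)
  "xkrmsjsmm" → prefix "xkr" already present; 6 new (m, s, j, s, m, m)
Total nodes = 8 + 3 + 3 + 8 + 6 + 2 + 4 + 1 + 0 + 4 + 0 + 1 + 6 = 46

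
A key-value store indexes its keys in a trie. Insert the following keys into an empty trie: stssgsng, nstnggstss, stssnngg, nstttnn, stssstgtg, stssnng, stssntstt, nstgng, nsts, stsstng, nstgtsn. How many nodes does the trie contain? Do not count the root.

Count nodes per top-level branch (shared prefixes stored once):
  'n'-branch (nstgng, nstgtsn, nstnggstss, nsts, nstttnn): 21 nodes
  's'-branch (stssgsng, stssnng, stssnngg, stssntstt, stssstgtg, stsstng): 24 nodes
Sum: 45

45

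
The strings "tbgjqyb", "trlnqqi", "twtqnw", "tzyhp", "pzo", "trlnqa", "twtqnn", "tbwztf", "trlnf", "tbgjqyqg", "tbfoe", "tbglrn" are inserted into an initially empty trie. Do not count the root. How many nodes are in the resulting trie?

40

Insert word by word; a character creates a node only if that edge doesn't already exist:
  "tbgjqyb" → 7 new (t, b, g, j, q, y, b)
  "trlnqqi" → prefix "t" already present; 6 new (r, l, n, q, q, i)
  "twtqnw" → prefix "t" already present; 5 new (w, t, q, n, w)
  "tzyhp" → prefix "t" already present; 4 new (z, y, h, p)
  "pzo" → 3 new (p, z, o)
  "trlnqa" → prefix "trlnq" already present; 1 new (a)
  "twtqnn" → prefix "twtqn" already present; 1 new (n)
  "tbwztf" → prefix "tb" already present; 4 new (w, z, t, f)
  "trlnf" → prefix "trln" already present; 1 new (f)
  "tbgjqyqg" → prefix "tbgjqy" already present; 2 new (q, g)
  "tbfoe" → prefix "tb" already present; 3 new (f, o, e)
  "tbglrn" → prefix "tbg" already present; 3 new (l, r, n)
Total nodes = 7 + 6 + 5 + 4 + 3 + 1 + 1 + 4 + 1 + 2 + 3 + 3 = 40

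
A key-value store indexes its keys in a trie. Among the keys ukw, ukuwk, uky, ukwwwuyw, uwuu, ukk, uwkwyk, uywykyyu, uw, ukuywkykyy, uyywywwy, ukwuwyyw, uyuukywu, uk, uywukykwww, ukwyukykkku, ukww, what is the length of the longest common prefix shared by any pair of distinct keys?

4

The deepest shared node is where two words last agree before diverging.
e.g. "ukww" and "ukwwwuyw" share the prefix "ukww" of length 4; no pair shares a longer one.
Longest shared-prefix length: 4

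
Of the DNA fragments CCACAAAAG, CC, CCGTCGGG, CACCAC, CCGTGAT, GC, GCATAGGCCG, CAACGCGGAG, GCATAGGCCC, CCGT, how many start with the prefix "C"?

Walk to "C"; the words in its subtree are exactly those with that prefix.
Words under "C": CAACGCGGAG, CACCAC, CC, CCACAAAAG, CCGT, CCGTCGGG, CCGTGAT
Count: 7

7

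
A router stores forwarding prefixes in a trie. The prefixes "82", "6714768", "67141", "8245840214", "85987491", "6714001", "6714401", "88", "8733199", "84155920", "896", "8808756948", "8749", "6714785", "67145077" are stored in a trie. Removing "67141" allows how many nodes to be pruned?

1

Walk "67141" from the leaf back toward the root, removing each node that no remaining word uses.
The suffix "1" (1 node) is used only by "67141"; the node for "6714" still has the child "7", so pruning stops there.
Nodes removed: 1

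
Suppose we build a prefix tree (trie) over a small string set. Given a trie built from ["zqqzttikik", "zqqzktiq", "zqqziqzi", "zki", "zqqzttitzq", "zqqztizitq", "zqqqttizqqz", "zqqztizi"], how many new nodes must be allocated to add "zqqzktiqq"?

Walking "zqqzktiqq" from the root, the first 8 characters ("zqqzktiq") follow existing edges; "q" is the first miss.
So 9 − 8 = 1 new nodes.

1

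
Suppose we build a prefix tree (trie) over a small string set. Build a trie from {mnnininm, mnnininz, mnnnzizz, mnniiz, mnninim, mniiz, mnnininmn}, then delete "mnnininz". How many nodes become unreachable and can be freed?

1

After clearing the end-marker at "mnnininz", prune upward until reaching a node still needed by another word.
The suffix "z" (1 node) is used only by "mnnininz"; the node for "mnninin" still has the child "m", so pruning stops there.
Nodes removed: 1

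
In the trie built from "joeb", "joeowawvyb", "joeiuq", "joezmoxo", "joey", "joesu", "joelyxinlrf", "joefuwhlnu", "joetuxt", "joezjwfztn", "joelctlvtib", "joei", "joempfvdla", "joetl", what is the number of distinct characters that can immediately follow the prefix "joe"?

Follow the path "joe" to its node, then look at its outgoing edges.
Distinct next characters after "joe": b, f, i, l, m, o, s, t, y, z.
That node has 10 child edges.

10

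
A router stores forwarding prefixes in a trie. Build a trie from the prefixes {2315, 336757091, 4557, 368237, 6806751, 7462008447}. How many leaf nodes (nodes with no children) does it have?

6

A leaf is a node with no children — equivalently, the end of a word that is not a proper prefix of any other stored word.
Those words: "2315", "336757091", "368237", "4557", "6806751", "7462008447"
Leaf count: 6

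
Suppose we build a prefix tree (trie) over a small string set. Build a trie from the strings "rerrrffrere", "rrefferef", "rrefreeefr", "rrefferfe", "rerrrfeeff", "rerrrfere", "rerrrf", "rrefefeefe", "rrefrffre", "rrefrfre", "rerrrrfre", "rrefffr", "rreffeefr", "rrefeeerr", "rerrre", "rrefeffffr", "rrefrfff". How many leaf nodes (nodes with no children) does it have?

Leaves are exactly the stored words that no other stored word extends.
Those words: "rerrre", "rerrrfeeff", "rerrrfere", "rerrrffrere", "rerrrrfre", "rrefeeerr", "rrefefeefe", "rrefeffffr", "rreffeefr", "rrefferef", "rrefferfe", "rrefffr", "rrefreeefr", "rrefrfff", "rrefrffre", "rrefrfre"
Leaf count: 16

16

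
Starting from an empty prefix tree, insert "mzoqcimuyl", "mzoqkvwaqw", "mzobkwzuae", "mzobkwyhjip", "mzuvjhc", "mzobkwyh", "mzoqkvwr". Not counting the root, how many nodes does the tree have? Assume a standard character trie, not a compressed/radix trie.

Trace insertions, counting only characters that open a new branch:
  "mzoqcimuyl" → 10 new (m, z, o, q, c, i, m, u, y, l)
  "mzoqkvwaqw" → prefix "mzoq" already present; 6 new (k, v, w, a, q, w)
  "mzobkwzuae" → prefix "mzo" already present; 7 new (b, k, w, z, u, a, e)
  "mzobkwyhjip" → prefix "mzobkw" already present; 5 new (y, h, j, i, p)
  "mzuvjhc" → prefix "mz" already present; 5 new (u, v, j, h, c)
  "mzobkwyh" → prefix "mzobkwyh" already present; 0 new (none)
  "mzoqkvwr" → prefix "mzoqkvw" already present; 1 new (r)
Total nodes = 10 + 6 + 7 + 5 + 5 + 0 + 1 = 34

34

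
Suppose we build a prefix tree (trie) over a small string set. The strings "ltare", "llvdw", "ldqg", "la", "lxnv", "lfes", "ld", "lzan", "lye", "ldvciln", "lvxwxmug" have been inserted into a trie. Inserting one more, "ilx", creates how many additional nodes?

3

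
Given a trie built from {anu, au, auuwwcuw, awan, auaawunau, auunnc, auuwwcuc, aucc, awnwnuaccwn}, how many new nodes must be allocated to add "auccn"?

1

The longest prefix of "auccn" already in the trie is "aucc" (length 4).
Each of the 1 remaining characters creates one node.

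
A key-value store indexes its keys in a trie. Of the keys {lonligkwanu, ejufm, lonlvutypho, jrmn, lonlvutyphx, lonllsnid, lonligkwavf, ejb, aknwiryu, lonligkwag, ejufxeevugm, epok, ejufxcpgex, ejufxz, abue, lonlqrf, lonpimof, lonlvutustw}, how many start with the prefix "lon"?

Walk to "lon"; the words in its subtree are exactly those with that prefix.
Matches: "lonligkwag", "lonligkwanu", "lonligkwavf", "lonllsnid", "lonlqrf", "lonlvutustw", "lonlvutypho", "lonlvutyphx", "lonpimof"
Count: 9

9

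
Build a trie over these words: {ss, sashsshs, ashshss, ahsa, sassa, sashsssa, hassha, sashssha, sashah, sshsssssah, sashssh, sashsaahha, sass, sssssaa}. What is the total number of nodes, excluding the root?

50

For each word, the new-node count is its length minus the longest prefix already in the trie:
  "ss" → 2 new (s, s)
  "sashsshs" → prefix "s" already present; 7 new (a, s, h, s, s, h, s)
  "ashshss" → 7 new (a, s, h, s, h, s, s)
  "ahsa" → prefix "a" already present; 3 new (h, s, a)
  "sassa" → prefix "sas" already present; 2 new (s, a)
  "sashsssa" → prefix "sashss" already present; 2 new (s, a)
  "hassha" → 6 new (h, a, s, s, h, a)
  "sashssha" → prefix "sashssh" already present; 1 new (a)
  "sashah" → prefix "sash" already present; 2 new (a, h)
  "sshsssssah" → prefix "ss" already present; 8 new (h, s, s, s, s, s, a, h)
  "sashssh" → prefix "sashssh" already present; 0 new (none)
  "sashsaahha" → prefix "sashs" already present; 5 new (a, a, h, h, a)
  "sass" → prefix "sass" already present; 0 new (none)
  "sssssaa" → prefix "ss" already present; 5 new (s, s, s, a, a)
Total nodes = 2 + 7 + 7 + 3 + 2 + 2 + 6 + 1 + 2 + 8 + 0 + 5 + 0 + 5 = 50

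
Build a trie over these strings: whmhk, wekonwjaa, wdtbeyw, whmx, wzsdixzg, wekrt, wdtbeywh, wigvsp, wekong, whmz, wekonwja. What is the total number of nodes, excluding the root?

37

Insert word by word; a character creates a node only if that edge doesn't already exist:
  "whmhk" → 5 new (w, h, m, h, k)
  "wekonwjaa" → prefix "w" already present; 8 new (e, k, o, n, w, j, a, a)
  "wdtbeyw" → prefix "w" already present; 6 new (d, t, b, e, y, w)
  "whmx" → prefix "whm" already present; 1 new (x)
  "wzsdixzg" → prefix "w" already present; 7 new (z, s, d, i, x, z, g)
  "wekrt" → prefix "wek" already present; 2 new (r, t)
  "wdtbeywh" → prefix "wdtbeyw" already present; 1 new (h)
  "wigvsp" → prefix "w" already present; 5 new (i, g, v, s, p)
  "wekong" → prefix "wekon" already present; 1 new (g)
  "whmz" → prefix "whm" already present; 1 new (z)
  "wekonwja" → prefix "wekonwja" already present; 0 new (none)
Total nodes = 5 + 8 + 6 + 1 + 7 + 2 + 1 + 5 + 1 + 1 + 0 = 37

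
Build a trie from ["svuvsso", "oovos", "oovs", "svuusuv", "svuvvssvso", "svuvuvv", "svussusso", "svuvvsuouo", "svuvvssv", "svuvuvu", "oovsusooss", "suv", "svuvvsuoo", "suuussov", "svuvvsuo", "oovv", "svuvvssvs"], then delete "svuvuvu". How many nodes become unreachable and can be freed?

A node on "svuvuvu"'s path can go only if nothing else ends at it or branches off below it.
The suffix "u" (1 node) is used only by "svuvuvu"; the node for "svuvuv" still has the child "v", so pruning stops there.
Nodes removed: 1

1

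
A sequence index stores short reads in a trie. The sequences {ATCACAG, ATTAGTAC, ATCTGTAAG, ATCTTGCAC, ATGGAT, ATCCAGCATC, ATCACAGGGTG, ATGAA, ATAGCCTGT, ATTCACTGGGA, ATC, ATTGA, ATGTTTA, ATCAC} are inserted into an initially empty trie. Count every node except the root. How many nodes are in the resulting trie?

62

Insert word by word; a character creates a node only if that edge doesn't already exist:
  "ATCACAG" → 7 new (A, T, C, A, C, A, G)
  "ATTAGTAC" → prefix "AT" already present; 6 new (T, A, G, T, A, C)
  "ATCTGTAAG" → prefix "ATC" already present; 6 new (T, G, T, A, A, G)
  "ATCTTGCAC" → prefix "ATCT" already present; 5 new (T, G, C, A, C)
  "ATGGAT" → prefix "AT" already present; 4 new (G, G, A, T)
  "ATCCAGCATC" → prefix "ATC" already present; 7 new (C, A, G, C, A, T, C)
  "ATCACAGGGTG" → prefix "ATCACAG" already present; 4 new (G, G, T, G)
  "ATGAA" → prefix "ATG" already present; 2 new (A, A)
  "ATAGCCTGT" → prefix "AT" already present; 7 new (A, G, C, C, T, G, T)
  "ATTCACTGGGA" → prefix "ATT" already present; 8 new (C, A, C, T, G, G, G, A)
  "ATC" → prefix "ATC" already present; 0 new (none)
  "ATTGA" → prefix "ATT" already present; 2 new (G, A)
  "ATGTTTA" → prefix "ATG" already present; 4 new (T, T, T, A)
  "ATCAC" → prefix "ATCAC" already present; 0 new (none)
Total nodes = 7 + 6 + 6 + 5 + 4 + 7 + 4 + 2 + 7 + 8 + 0 + 2 + 4 + 0 = 62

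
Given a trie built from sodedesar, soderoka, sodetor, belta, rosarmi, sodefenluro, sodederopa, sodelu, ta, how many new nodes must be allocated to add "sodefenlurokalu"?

Walking "sodefenlurokalu" from the root, the first 11 characters ("sodefenluro") follow existing edges; "k" is the first miss.
Each of the 4 remaining characters creates one node.

4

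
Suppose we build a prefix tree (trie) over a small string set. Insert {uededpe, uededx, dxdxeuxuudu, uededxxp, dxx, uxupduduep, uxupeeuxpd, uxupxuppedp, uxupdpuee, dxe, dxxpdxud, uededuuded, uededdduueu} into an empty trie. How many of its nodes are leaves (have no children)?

11

A leaf is a node with no children — equivalently, the end of a word that is not a proper prefix of any other stored word.
Those words: "dxdxeuxuudu", "dxe", "dxxpdxud", "uededdduueu", "uededpe", "uededuuded", "uededxxp", "uxupdpuee", "uxupduduep", "uxupeeuxpd", "uxupxuppedp"
Leaf count: 11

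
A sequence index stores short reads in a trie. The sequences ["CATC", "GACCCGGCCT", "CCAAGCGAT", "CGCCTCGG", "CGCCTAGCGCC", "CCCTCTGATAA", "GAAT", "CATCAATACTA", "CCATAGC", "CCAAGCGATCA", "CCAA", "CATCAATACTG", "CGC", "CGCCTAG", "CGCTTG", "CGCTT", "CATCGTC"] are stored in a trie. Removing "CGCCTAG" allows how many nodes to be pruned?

0

A node on "CGCCTAG"'s path can go only if nothing else ends at it or branches off below it.
Every node on "CGCCTAG" is still needed (e.g. by "CGCCTAGCGCC"), so nothing is freed.
Nodes removed: 0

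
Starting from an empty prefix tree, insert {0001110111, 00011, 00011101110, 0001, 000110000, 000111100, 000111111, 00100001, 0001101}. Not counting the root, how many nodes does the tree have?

27

Trie structure (* marks end of a word):
(root)
└─ 0
   └─ 0
      ├─ 0
      │  └─ 1 *
      │     └─ 1 *
      │        ├─ 0
      │        │  ├─ 0
      │        │  │  └─ 0
      │        │  │     └─ 0 *
      │        │  └─ 1 *
      │        └─ 1
      │           ├─ 0
      │           │  └─ 1
      │           │     └─ 1
      │           │        └─ 1 *
      │           │           └─ 0 *
      │           └─ 1
      │              ├─ 0
      │              │  └─ 0 *
      │              └─ 1
      │                 └─ 1 *
      └─ 1
         └─ 0
            └─ 0
               └─ 0
                  └─ 0
                     └─ 1 *
Counting every labelled node above: 27.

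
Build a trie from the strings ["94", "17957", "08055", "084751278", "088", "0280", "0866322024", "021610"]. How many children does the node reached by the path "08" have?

Follow the path "08" to its node, then look at its outgoing edges.
Characters that immediately follow "08" among the stored strings: {0, 4, 6, 8}.
That node has 4 child edges.

4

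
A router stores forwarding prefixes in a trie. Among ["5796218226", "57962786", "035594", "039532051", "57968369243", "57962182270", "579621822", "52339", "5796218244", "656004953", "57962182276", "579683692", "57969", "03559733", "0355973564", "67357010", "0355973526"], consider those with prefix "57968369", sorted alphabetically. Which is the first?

579683692

DFS of the "57968369" subtree visits, in order: "579683692", "57968369243"
The 1st is 579683692.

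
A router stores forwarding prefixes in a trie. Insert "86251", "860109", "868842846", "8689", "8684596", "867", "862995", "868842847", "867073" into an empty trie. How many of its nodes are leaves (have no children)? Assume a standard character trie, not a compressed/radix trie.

A leaf is a node with no children — equivalently, the end of a word that is not a proper prefix of any other stored word.
Those words: "860109", "86251", "862995", "867073", "8684596", "868842846", "868842847", "8689"
Leaf count: 8

8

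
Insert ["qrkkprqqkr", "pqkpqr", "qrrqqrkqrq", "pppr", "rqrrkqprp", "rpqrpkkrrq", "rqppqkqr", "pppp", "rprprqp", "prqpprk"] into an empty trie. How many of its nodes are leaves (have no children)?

10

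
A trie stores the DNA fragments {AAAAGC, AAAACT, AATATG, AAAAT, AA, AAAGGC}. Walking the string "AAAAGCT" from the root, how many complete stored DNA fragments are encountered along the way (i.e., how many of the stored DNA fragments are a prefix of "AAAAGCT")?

2

Check each prefix of "AAAAGCT" against the stored set — each match is an end-marker on the path.
Prefixes of the query that are stored words: "AA", "AAAAGC"
Count: 2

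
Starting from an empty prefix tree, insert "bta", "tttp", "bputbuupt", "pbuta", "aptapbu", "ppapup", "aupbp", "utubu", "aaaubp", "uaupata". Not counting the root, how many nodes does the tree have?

52

For each word, the new-node count is its length minus the longest prefix already in the trie:
  "bta" → 3 new (b, t, a)
  "tttp" → 4 new (t, t, t, p)
  "bputbuupt" → prefix "b" already present; 8 new (p, u, t, b, u, u, p, t)
  "pbuta" → 5 new (p, b, u, t, a)
  "aptapbu" → 7 new (a, p, t, a, p, b, u)
  "ppapup" → prefix "p" already present; 5 new (p, a, p, u, p)
  "aupbp" → prefix "a" already present; 4 new (u, p, b, p)
  "utubu" → 5 new (u, t, u, b, u)
  "aaaubp" → prefix "a" already present; 5 new (a, a, u, b, p)
  "uaupata" → prefix "u" already present; 6 new (a, u, p, a, t, a)
Total nodes = 3 + 4 + 8 + 5 + 7 + 5 + 4 + 5 + 5 + 6 = 52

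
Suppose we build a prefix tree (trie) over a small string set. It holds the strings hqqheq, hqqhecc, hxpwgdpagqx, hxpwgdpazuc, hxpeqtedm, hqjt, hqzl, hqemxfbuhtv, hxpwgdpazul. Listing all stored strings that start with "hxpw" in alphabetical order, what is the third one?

hxpwgdpazul

Filter for "hxpw…" and sort: "hxpwgdpagqx", "hxpwgdpazuc", "hxpwgdpazul"
Position 3: hxpwgdpazul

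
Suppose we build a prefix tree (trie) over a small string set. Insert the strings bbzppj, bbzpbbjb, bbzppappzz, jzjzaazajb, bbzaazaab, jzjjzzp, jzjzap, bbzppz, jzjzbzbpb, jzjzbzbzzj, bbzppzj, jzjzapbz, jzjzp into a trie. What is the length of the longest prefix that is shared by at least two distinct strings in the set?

7

The deepest shared node is where two words last agree before diverging.
"jzjzbzbpb" and "jzjzbzbzzj" agree on "jzjzbzb" (7 characters) before diverging; nothing deeper is shared.
Longest shared-prefix length: 7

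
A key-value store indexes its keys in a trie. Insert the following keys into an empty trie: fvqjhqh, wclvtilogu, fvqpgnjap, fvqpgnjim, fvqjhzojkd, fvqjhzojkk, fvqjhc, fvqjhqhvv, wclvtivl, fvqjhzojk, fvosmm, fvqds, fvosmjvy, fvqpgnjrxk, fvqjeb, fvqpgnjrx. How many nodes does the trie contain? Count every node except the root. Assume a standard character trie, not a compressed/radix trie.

50

Count nodes per top-level branch (shared prefixes stored once):
  'f'-branch (fvosmjvy, fvosmm, fvqds, fvqjeb, fvqjhc, fvqjhqh, fvqjhqhvv, fvqjhzojk, fvqjhzojkd, fvqjhzojkk, fvqpgnjap, fvqpgnjim, fvqpgnjrx, fvqpgnjrxk): 38 nodes
  'w'-branch (wclvtilogu, wclvtivl): 12 nodes
Sum: 50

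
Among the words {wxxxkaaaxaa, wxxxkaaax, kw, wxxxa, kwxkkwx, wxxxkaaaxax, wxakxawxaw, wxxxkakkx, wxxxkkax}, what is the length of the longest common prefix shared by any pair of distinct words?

Look for the deepest trie node that still has at least two words in its subtree.
e.g. "wxxxkaaaxaa" and "wxxxkaaaxax" share the prefix "wxxxkaaaxa" of length 10; no pair shares a longer one.
Longest shared-prefix length: 10

10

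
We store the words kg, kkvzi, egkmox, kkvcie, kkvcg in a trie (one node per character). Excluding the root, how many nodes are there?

16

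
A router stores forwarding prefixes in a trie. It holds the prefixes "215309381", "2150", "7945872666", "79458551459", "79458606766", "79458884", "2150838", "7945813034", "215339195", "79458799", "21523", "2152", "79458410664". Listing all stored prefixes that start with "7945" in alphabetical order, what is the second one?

Filter for "7945…" and sort: "7945813034", "79458410664", "79458551459", "79458606766", "7945872666", "79458799", "79458884"
The 2nd is 79458410664.

79458410664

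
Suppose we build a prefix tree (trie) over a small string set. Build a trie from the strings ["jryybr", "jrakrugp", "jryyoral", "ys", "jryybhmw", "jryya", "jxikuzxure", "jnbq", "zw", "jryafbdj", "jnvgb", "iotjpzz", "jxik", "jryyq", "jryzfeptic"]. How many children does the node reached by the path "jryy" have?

4

Walk "jryy" from the root, arriving at one node.
Characters that immediately follow "jryy" among the stored strings: {a, b, o, q}.
That node has 4 child edges.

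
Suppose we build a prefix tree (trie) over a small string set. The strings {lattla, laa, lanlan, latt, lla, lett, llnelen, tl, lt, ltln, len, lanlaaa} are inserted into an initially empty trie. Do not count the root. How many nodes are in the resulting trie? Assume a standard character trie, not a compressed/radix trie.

Insert word by word; a character creates a node only if that edge doesn't already exist:
  "lattla" → 6 new (l, a, t, t, l, a)
  "laa" → prefix "la" already present; 1 new (a)
  "lanlan" → prefix "la" already present; 4 new (n, l, a, n)
  "latt" → prefix "latt" already present; 0 new (none)
  "lla" → prefix "l" already present; 2 new (l, a)
  "lett" → prefix "l" already present; 3 new (e, t, t)
  "llnelen" → prefix "ll" already present; 5 new (n, e, l, e, n)
  "tl" → 2 new (t, l)
  "lt" → prefix "l" already present; 1 new (t)
  "ltln" → prefix "lt" already present; 2 new (l, n)
  "len" → prefix "le" already present; 1 new (n)
  "lanlaaa" → prefix "lanla" already present; 2 new (a, a)
Total nodes = 6 + 1 + 4 + 0 + 2 + 3 + 5 + 2 + 1 + 2 + 1 + 2 = 29

29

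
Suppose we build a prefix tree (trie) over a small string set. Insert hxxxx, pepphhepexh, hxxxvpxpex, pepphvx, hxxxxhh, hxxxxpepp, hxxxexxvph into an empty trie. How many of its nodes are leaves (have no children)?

A leaf is a node with no children — equivalently, the end of a word that is not a proper prefix of any other stored word.
Those words: "hxxxexxvph", "hxxxvpxpex", "hxxxxhh", "hxxxxpepp", "pepphhepexh", "pepphvx"
Leaf count: 6

6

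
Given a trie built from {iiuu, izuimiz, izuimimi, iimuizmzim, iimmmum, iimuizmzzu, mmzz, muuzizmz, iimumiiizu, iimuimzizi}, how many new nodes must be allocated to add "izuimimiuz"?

2

The longest prefix of "izuimimiuz" already in the trie is "izuimimi" (length 8).
New nodes needed: |"izuimimiuz"| − 8 = 10 − 8 = 2.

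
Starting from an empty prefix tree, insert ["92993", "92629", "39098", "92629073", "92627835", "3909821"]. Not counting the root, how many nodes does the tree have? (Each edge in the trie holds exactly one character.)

Insert word by word; a character creates a node only if that edge doesn't already exist:
  "92993" → 5 new (9, 2, 9, 9, 3)
  "92629" → prefix "92" already present; 3 new (6, 2, 9)
  "39098" → 5 new (3, 9, 0, 9, 8)
  "92629073" → prefix "92629" already present; 3 new (0, 7, 3)
  "92627835" → prefix "9262" already present; 4 new (7, 8, 3, 5)
  "3909821" → prefix "39098" already present; 2 new (2, 1)
Total nodes = 5 + 3 + 5 + 3 + 4 + 2 = 22

22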